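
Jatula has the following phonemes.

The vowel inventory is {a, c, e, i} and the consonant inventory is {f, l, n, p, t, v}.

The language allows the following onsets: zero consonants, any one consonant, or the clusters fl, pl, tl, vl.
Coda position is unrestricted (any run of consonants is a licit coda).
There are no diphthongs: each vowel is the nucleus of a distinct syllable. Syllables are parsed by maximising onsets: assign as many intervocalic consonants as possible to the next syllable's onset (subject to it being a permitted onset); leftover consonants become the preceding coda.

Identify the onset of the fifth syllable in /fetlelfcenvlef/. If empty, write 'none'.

vl

The vowels are e, e, c, e, e — 5 nuclei, so 5 syllables.
V1 /e/ – V2 /e/: cluster /tl/ — /tl/ is itself a permitted onset, so the whole cluster goes right; preceding coda = ∅.
V2 /e/ – V3 /c/: /lf/; trying suffixes from longest down, /f/ is the first permitted one, so coda /l/ | onset /f/.
V3 /c/ – V4 /e/: nothing intervenes; syllable break is V.V.
V4 /e/ – V5 /e/: cluster /nvl/ — the longest permitted-onset suffix is /vl/; onset = /vl/, preceding coda = /n/.
Putting it together: fe.tlel.fc.en.vlef.
Syllable 5 is /vlef/: onset /vl/, nucleus /e/, coda /f/.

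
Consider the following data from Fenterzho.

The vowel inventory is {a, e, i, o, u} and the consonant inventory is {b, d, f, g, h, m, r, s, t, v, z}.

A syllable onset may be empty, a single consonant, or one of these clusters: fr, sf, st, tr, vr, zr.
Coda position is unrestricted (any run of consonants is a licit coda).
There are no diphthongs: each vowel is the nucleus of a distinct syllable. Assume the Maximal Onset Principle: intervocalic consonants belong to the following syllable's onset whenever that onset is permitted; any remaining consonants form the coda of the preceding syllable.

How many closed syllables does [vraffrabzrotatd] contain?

3

Nuclei (vowels): a, a, o, a → 4 syllables.
V1 /a/ – V2 /a/: /ffr/ splits as /f/ + /fr/ (/fr/ is the longest suffix that is a licit onset).
V2 /a/ – V3 /o/: /bzr/; trying suffixes from longest down, /zr/ is the first permitted one, so coda /b/ | onset /zr/.
V3 /o/ – V4 /a/: just /t/ — single C goes to the following onset.
Syllabification: vraf.frab.zro.tatd.
Classifying each syllable: /vraf/ (closed), /frab/ (closed), /zro/ (open), /tatd/ (closed).
Closed syllables: 3.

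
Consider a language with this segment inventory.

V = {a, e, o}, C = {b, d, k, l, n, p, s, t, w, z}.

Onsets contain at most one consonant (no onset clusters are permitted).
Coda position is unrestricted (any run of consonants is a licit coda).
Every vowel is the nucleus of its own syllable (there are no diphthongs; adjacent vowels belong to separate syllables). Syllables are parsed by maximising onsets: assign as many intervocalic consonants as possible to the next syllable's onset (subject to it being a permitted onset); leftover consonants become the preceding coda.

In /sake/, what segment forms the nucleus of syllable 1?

a

Nuclei (vowels): a, e → 2 syllables.
The first nucleus (vowel 1 from the left) is /a/.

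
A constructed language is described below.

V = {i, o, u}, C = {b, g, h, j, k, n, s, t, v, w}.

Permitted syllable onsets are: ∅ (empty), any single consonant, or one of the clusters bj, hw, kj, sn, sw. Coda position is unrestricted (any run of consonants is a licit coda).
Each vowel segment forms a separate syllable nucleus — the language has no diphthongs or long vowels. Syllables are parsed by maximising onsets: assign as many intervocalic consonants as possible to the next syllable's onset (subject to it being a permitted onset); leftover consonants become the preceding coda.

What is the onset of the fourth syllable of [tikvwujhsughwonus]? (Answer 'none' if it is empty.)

Nuclei (vowels): i, u, u, o, u → 5 syllables.
σ1/σ2 boundary: /kvw/ — longest licit onset from the right is /w/, leaving /kv/ as coda.
σ2/σ3 boundary: cluster /jhs/ — the longest permitted-onset suffix is /s/; onset = /s/, preceding coda = /jh/.
σ3/σ4 boundary: /ghw/ splits as /g/ + /hw/ (/hw/ is the longest suffix that is a licit onset).
σ4/σ5 boundary: /n/ is a single consonant, so it becomes the next onset.
Result: tikv.wujh.sug.hwo.nus.
Syllable 4 is /hwo/: onset /hw/, nucleus /o/, coda ∅.

hw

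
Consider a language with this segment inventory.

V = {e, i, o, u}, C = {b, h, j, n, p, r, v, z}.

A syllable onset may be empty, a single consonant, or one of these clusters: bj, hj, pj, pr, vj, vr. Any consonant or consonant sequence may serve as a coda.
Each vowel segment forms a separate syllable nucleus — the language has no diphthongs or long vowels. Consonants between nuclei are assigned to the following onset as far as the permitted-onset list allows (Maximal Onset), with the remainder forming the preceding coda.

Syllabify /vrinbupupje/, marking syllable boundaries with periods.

vrin.bu.pu.pje

Vowels present: i, u, u, e; each is a nucleus, giving 4 syllables.
Between /i/ (V1) and /u/ (V2): cluster /nb/ — the longest permitted-onset suffix is /b/; onset = /b/, preceding coda = /n/.
Between /u/ (V2) and /u/ (V3): just /p/ — single C goes to the following onset.
Between /u/ (V3) and /e/ (V4): /pj/ — entire cluster is a permitted onset → onset /pj/, coda ∅.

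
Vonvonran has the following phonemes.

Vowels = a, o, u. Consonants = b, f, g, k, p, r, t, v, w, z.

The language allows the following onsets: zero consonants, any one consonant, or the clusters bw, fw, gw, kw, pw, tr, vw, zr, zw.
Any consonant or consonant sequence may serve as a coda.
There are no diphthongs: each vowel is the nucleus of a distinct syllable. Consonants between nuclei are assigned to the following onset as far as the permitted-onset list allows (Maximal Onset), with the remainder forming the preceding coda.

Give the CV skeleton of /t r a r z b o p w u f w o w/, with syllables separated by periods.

Nuclei (vowels): a, o, u, o → 4 syllables.
Between /a/ (V1) and /o/ (V2): /rzb/ — longest licit onset from the right is /b/, leaving /rz/ as coda.
Between /o/ (V2) and /u/ (V3): /pw/ — entire cluster is a permitted onset → onset /pw/, coda ∅.
Between /u/ (V3) and /o/ (V4): /fw/ — entire cluster is a permitted onset → onset /fw/, coda ∅.
Syllabification: trarz.bo.pwu.fwow.
Mapping each syllable to C/V: /trarz/ → CCVCC, /bo/ → CV, /pwu/ → CCV, /fwow/ → CCVC.

CCVCC.CV.CCV.CCVC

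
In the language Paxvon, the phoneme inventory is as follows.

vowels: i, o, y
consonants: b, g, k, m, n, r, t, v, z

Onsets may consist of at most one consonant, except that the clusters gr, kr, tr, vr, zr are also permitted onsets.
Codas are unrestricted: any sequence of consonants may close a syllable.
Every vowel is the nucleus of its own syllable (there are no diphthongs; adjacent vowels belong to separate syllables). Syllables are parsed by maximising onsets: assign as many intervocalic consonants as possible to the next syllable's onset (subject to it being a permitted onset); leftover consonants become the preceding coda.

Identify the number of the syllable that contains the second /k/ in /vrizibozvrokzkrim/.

5

The vowels are i, i, o, o, i — 5 nuclei, so 5 syllables.
V1 /i/ – V2 /i/: /z/ is a single consonant, so it becomes the next onset.
V2 /i/ – V3 /o/: just /b/ — single C goes to the following onset.
V3 /o/ – V4 /o/: /zvr/ splits as /z/ + /vr/ (/vr/ is the longest suffix that is a licit onset).
V4 /o/ – V5 /i/: /kzkr/ splits as /kz/ + /kr/ (/kr/ is the longest suffix that is a licit onset).
Syllabification: vri.zi.boz.vrokz.krim.
The second /k/ is in the onset of syllable 5 (/krim/).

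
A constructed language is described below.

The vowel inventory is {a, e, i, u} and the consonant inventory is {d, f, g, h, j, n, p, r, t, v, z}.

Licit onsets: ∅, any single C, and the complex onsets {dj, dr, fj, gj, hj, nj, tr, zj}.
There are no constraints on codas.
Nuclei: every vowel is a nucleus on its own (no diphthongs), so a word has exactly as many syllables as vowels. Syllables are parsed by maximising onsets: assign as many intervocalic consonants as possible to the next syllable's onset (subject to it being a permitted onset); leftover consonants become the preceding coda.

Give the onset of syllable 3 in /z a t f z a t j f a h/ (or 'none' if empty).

f

Vowels present: a, a, a; each is a nucleus, giving 3 syllables.
Between /a/ (V1) and /a/ (V2): /tfz/ splits as /tf/ + /z/ (/z/ is the longest suffix that is a licit onset).
Between /a/ (V2) and /a/ (V3): /tjf/ — longest licit onset from the right is /f/, leaving /tj/ as coda.
So the parse is zatf.zatj.fah.
Syllable 3 is /fah/: onset /f/, nucleus /a/, coda /h/.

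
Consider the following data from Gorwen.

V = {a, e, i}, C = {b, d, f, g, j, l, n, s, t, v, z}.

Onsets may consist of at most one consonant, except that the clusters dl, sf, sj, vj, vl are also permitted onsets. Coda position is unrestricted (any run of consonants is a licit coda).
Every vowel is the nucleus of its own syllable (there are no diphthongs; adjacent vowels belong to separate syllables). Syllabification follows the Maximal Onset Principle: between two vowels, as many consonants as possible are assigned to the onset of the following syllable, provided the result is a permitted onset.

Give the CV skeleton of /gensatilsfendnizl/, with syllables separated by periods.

Nuclei (vowels): e, a, i, e, i → 5 syllables.
/e…a/ gap (V1→V2): /ns/ splits as /n/ + /s/ (/s/ is the longest suffix that is a licit onset).
/a…i/ gap (V2→V3): just /t/ — single C goes to the following onset.
/i…e/ gap (V3→V4): cluster /lsf/ — the longest permitted-onset suffix is /sf/; onset = /sf/, preceding coda = /l/.
/e…i/ gap (V4→V5): cluster /ndn/ — the longest permitted-onset suffix is /n/; onset = /n/, preceding coda = /nd/.
Syllabification: gen.sa.til.sfend.nizl.
Mapping each syllable to C/V: /gen/ → CVC, /sa/ → CV, /til/ → CVC, /sfend/ → CCVCC, /nizl/ → CVCC.

CVC.CV.CVC.CCVCC.CVCC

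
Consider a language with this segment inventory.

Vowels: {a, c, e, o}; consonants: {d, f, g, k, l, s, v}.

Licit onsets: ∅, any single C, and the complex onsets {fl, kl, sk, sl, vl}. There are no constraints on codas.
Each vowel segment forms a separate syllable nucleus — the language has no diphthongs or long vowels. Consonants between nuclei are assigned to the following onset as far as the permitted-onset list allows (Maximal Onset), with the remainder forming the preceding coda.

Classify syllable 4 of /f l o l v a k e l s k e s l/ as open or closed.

Nuclei (vowels): o, a, e, e → 4 syllables.
/o…a/ gap (V1→V2): /lv/ — longest licit onset from the right is /v/, leaving /l/ as coda.
/a…e/ gap (V2→V3): just /k/ — single C goes to the following onset.
/e…e/ gap (V3→V4): /lsk/ splits as /l/ + /sk/ (/sk/ is the longest suffix that is a licit onset).
Putting it together: flol.va.kel.skesl.
Syllable 4 is /skesl/ with coda /sl/, so it is closed.

closed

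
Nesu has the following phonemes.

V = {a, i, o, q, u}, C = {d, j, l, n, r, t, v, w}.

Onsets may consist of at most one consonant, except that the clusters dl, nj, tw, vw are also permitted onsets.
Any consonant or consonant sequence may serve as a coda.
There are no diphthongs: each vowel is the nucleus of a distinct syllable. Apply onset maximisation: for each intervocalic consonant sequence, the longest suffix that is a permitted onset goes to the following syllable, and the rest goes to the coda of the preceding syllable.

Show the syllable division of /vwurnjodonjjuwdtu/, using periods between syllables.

Nuclei (vowels): u, o, o, u, u → 5 syllables.
V1 /u/ – V2 /o/: /rnj/ — longest licit onset from the right is /nj/, leaving /r/ as coda.
V2 /o/ – V3 /o/: /d/ → onset of the next syllable (single consonants are always licit onsets).
V3 /o/ – V4 /u/: /njj/ — longest licit onset from the right is /j/, leaving /nj/ as coda.
V4 /u/ – V5 /u/: /wdt/ splits as /wd/ + /t/ (/t/ is the longest suffix that is a licit onset).

vwur.njo.donj.juwd.tu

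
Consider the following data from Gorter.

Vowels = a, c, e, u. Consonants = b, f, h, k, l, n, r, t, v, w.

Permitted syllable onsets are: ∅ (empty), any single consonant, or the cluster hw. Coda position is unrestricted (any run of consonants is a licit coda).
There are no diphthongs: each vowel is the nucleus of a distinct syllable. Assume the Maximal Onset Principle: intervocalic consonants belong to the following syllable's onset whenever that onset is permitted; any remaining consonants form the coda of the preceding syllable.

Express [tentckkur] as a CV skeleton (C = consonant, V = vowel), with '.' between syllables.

CVC.CVC.CVC

Vowels present: e, c, u; each is a nucleus, giving 3 syllables.
/e…c/ gap (V1→V2): /nt/; trying suffixes from longest down, /t/ is the first permitted one, so coda /n/ | onset /t/.
/c…u/ gap (V2→V3): /kk/; trying suffixes from longest down, /k/ is the first permitted one, so coda /k/ | onset /k/.
Putting it together: ten.tck.kur.
Mapping each syllable to C/V: /ten/ → CVC, /tck/ → CVC, /kur/ → CVC.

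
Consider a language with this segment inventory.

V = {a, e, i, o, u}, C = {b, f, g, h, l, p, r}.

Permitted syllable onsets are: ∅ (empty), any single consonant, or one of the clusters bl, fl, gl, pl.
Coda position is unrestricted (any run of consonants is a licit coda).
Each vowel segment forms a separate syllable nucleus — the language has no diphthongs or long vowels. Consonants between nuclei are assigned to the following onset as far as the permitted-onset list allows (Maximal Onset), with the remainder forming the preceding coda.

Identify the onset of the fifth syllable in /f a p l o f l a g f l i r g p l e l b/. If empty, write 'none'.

pl

The vowels are a, o, a, i, e — 5 nuclei, so 5 syllables.
Between /a/ (V1) and /o/ (V2): /pl/ is a licit onset in full, so it all attaches to the next syllable.
Between /o/ (V2) and /a/ (V3): /fl/ — entire cluster is a permitted onset → onset /fl/, coda ∅.
Between /a/ (V3) and /i/ (V4): /gfl/ — longest licit onset from the right is /fl/, leaving /g/ as coda.
Between /i/ (V4) and /e/ (V5): /rgpl/ splits as /rg/ + /pl/ (/pl/ is the longest suffix that is a licit onset).
Syllabification: fa.plo.flag.flirg.plelb.
Syllable 5 is /plelb/: onset /pl/, nucleus /e/, coda /lb/.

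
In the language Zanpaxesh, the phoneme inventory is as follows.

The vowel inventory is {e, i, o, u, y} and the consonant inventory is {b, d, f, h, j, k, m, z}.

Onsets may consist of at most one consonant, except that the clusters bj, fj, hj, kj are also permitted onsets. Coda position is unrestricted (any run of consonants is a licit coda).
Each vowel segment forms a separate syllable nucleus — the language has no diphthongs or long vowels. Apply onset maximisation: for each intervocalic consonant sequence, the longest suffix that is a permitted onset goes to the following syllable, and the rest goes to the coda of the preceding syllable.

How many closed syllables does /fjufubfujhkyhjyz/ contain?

Nuclei (vowels): u, u, u, y, y → 5 syllables.
Between /u/ (V1) and /u/ (V2): /f/ → onset of the next syllable (single consonants are always licit onsets).
Between /u/ (V2) and /u/ (V3): /bf/ splits as /b/ + /f/ (/f/ is the longest suffix that is a licit onset).
Between /u/ (V3) and /y/ (V4): cluster /jhk/ — the longest permitted-onset suffix is /k/; onset = /k/, preceding coda = /jh/.
Between /y/ (V4) and /y/ (V5): /hj/ is a licit onset in full, so it all attaches to the next syllable.
Result: fju.fub.fujh.ky.hjyz.
Classifying each syllable: /fju/ (open), /fub/ (closed), /fujh/ (closed), /ky/ (open), /hjyz/ (closed).
Closed syllables: 3.

3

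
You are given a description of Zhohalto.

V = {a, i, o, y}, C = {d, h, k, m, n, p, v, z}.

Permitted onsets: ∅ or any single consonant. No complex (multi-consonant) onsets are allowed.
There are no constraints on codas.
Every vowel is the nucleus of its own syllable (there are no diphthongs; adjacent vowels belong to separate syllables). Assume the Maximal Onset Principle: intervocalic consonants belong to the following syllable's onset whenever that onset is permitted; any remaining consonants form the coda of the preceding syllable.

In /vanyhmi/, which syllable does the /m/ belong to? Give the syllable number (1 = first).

Nuclei (vowels): a, y, i → 3 syllables.
/a…y/ gap (V1→V2): just /n/ — single C goes to the following onset.
/y…i/ gap (V2→V3): /hm/ splits as /h/ + /m/ (/m/ is the longest suffix that is a licit onset).
Result: va.nyh.mi.
The /m/ is in the onset of syllable 3 (/mi/).

3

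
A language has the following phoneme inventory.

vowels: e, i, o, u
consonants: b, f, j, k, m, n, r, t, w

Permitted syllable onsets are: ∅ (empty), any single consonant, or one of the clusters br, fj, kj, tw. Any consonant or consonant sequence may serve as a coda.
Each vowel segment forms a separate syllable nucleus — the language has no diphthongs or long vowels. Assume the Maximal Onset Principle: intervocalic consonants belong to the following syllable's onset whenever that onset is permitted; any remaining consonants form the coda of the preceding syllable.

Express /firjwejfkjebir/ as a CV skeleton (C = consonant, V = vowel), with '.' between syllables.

Vowels present: i, e, e, i; each is a nucleus, giving 4 syllables.
/i…e/ gap (V1→V2): /rjw/ splits as /rj/ + /w/ (/w/ is the longest suffix that is a licit onset).
/e…e/ gap (V2→V3): /jfkj/ splits as /jf/ + /kj/ (/kj/ is the longest suffix that is a licit onset).
/e…i/ gap (V3→V4): just /b/ — single C goes to the following onset.
Syllabification: firj.wejf.kje.bir.
Mapping each syllable to C/V: /firj/ → CVCC, /wejf/ → CVCC, /kje/ → CCV, /bir/ → CVC.

CVCC.CVCC.CCV.CVC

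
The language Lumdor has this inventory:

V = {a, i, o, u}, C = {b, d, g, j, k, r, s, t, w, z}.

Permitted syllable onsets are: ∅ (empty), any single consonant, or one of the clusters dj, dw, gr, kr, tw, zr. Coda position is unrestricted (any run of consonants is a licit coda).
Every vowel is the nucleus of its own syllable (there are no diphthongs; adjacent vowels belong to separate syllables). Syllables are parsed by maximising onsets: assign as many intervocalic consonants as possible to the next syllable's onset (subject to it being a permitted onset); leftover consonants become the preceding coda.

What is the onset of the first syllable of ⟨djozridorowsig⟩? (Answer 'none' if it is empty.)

Vowels present: o, i, o, o, i; each is a nucleus, giving 5 syllables.
V1 /o/ – V2 /i/: /zr/ — entire cluster is a permitted onset → onset /zr/, coda ∅.
V2 /i/ – V3 /o/: just /d/ — single C goes to the following onset.
V3 /o/ – V4 /o/: just /r/ — single C goes to the following onset.
V4 /o/ – V5 /i/: /ws/; trying suffixes from longest down, /s/ is the first permitted one, so coda /w/ | onset /s/.
So the parse is djo.zri.do.row.sig.
Syllable 1 is /djo/: onset /dj/, nucleus /o/, coda ∅.

dj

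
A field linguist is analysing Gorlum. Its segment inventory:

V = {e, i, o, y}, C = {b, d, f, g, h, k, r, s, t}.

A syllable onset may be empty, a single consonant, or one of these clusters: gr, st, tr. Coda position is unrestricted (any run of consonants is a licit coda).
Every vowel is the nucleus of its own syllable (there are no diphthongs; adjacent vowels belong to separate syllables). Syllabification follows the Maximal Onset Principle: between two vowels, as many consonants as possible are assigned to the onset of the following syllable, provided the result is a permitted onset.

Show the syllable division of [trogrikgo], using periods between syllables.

Vowels present: o, i, o; each is a nucleus, giving 3 syllables.
V1 /o/ – V2 /i/: /gr/ — entire cluster is a permitted onset → onset /gr/, coda ∅.
V2 /i/ – V3 /o/: /kg/ splits as /k/ + /g/ (/g/ is the longest suffix that is a licit onset).

tro.grik.go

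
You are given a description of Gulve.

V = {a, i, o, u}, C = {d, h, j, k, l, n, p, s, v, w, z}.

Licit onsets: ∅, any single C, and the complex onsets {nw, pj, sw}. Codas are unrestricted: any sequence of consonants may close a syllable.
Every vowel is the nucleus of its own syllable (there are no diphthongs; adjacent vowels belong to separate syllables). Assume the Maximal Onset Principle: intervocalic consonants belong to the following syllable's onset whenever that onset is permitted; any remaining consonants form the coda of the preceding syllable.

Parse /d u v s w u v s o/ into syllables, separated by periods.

Nuclei (vowels): u, u, o → 3 syllables.
σ1/σ2 boundary: cluster /vsw/ — the longest permitted-onset suffix is /sw/; onset = /sw/, preceding coda = /v/.
σ2/σ3 boundary: /vs/ — longest licit onset from the right is /s/, leaving /v/ as coda.

duv.swuv.so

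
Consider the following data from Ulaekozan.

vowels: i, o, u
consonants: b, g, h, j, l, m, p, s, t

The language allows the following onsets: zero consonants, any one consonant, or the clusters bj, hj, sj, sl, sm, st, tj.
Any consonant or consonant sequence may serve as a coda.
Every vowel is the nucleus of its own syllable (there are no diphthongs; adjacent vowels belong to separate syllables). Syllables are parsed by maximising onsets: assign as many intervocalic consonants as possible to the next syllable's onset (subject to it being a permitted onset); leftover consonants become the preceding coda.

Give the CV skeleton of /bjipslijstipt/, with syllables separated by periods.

The vowels are i, i, i — 3 nuclei, so 3 syllables.
Between /i/ (V1) and /i/ (V2): /psl/; trying suffixes from longest down, /sl/ is the first permitted one, so coda /p/ | onset /sl/.
Between /i/ (V2) and /i/ (V3): /jst/ splits as /j/ + /st/ (/st/ is the longest suffix that is a licit onset).
Result: bjip.slij.stipt.
Mapping each syllable to C/V: /bjip/ → CCVC, /slij/ → CCVC, /stipt/ → CCVCC.

CCVC.CCVC.CCVCC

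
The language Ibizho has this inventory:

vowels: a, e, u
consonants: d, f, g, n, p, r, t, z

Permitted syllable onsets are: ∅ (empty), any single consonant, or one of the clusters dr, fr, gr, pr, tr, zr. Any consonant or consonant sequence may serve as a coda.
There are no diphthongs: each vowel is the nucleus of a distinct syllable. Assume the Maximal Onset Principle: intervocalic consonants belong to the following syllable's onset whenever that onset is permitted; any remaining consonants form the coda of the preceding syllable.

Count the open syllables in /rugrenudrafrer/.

4

Nuclei (vowels): u, e, u, a, e → 5 syllables.
/u…e/ gap (V1→V2): cluster /gr/ — /gr/ is itself a permitted onset, so the whole cluster goes right; preceding coda = ∅.
/e…u/ gap (V2→V3): just /n/ — single C goes to the following onset.
/u…a/ gap (V3→V4): cluster /dr/ — /dr/ is itself a permitted onset, so the whole cluster goes right; preceding coda = ∅.
/a…e/ gap (V4→V5): /fr/ is a licit onset in full, so it all attaches to the next syllable.
Putting it together: ru.gre.nu.dra.frer.
Classifying each syllable: /ru/ (open), /gre/ (open), /nu/ (open), /dra/ (open), /frer/ (closed).
Open syllables: 4.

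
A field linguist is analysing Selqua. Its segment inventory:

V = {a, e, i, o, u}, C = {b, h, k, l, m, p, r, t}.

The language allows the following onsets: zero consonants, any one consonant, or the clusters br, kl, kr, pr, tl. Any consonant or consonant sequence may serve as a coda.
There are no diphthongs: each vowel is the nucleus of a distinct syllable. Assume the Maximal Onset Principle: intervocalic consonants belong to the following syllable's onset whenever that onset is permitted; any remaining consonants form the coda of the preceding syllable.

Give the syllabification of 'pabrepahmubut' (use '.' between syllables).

pa.bre.pah.mu.but

The vowels are a, e, a, u, u — 5 nuclei, so 5 syllables.
σ1/σ2 boundary: /br/ — entire cluster is a permitted onset → onset /br/, coda ∅.
σ2/σ3 boundary: /p/ → onset of the next syllable (single consonants are always licit onsets).
σ3/σ4 boundary: /hm/ splits as /h/ + /m/ (/m/ is the longest suffix that is a licit onset).
σ4/σ5 boundary: /b/ is a single consonant, so it becomes the next onset.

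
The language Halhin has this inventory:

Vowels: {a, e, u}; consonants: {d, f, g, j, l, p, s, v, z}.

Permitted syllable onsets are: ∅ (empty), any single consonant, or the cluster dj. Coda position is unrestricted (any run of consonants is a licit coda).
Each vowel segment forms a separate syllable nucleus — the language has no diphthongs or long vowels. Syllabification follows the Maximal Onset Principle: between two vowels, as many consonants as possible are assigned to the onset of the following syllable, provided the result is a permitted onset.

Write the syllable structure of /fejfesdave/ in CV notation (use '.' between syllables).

Nuclei (vowels): e, e, a, e → 4 syllables.
σ1/σ2 boundary: /jf/; trying suffixes from longest down, /f/ is the first permitted one, so coda /j/ | onset /f/.
σ2/σ3 boundary: /sd/; trying suffixes from longest down, /d/ is the first permitted one, so coda /s/ | onset /d/.
σ3/σ4 boundary: /v/ → onset of the next syllable (single consonants are always licit onsets).
Putting it together: fej.fes.da.ve.
Mapping each syllable to C/V: /fej/ → CVC, /fes/ → CVC, /da/ → CV, /ve/ → CV.

CVC.CVC.CV.CV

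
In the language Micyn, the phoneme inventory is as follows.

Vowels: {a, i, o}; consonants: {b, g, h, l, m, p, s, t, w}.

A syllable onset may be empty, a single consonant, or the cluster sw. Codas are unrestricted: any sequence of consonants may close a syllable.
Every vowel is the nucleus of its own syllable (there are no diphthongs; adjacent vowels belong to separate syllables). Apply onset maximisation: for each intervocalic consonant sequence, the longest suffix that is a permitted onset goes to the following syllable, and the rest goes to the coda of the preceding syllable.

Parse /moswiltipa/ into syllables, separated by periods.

Nuclei (vowels): o, i, i, a → 4 syllables.
Between /o/ (V1) and /i/ (V2): /sw/ — entire cluster is a permitted onset → onset /sw/, coda ∅.
Between /i/ (V2) and /i/ (V3): cluster /lt/ — the longest permitted-onset suffix is /t/; onset = /t/, preceding coda = /l/.
Between /i/ (V3) and /a/ (V4): just /p/ — single C goes to the following onset.

mo.swil.ti.pa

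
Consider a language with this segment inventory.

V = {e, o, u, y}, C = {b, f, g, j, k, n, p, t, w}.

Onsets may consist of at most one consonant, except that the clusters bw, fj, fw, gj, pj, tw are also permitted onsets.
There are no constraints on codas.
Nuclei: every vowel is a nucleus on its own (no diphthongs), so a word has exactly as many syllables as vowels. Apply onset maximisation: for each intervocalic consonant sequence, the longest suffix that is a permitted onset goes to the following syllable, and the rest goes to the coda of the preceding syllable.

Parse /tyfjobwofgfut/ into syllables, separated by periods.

ty.fjo.bwofg.fut

Nuclei (vowels): y, o, o, u → 4 syllables.
/y…o/ gap (V1→V2): /fj/ — entire cluster is a permitted onset → onset /fj/, coda ∅.
/o…o/ gap (V2→V3): cluster /bw/ — /bw/ is itself a permitted onset, so the whole cluster goes right; preceding coda = ∅.
/o…u/ gap (V3→V4): /fgf/ — longest licit onset from the right is /f/, leaving /fg/ as coda.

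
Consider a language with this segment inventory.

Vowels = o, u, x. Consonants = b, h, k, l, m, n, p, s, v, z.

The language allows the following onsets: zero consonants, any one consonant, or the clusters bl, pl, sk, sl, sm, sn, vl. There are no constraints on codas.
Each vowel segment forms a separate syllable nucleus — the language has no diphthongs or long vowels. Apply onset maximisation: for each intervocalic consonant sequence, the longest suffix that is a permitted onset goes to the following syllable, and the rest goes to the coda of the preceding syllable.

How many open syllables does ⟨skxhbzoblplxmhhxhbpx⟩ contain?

Vowels present: x, o, x, x, x; each is a nucleus, giving 5 syllables.
/x…o/ gap (V1→V2): /hbz/; trying suffixes from longest down, /z/ is the first permitted one, so coda /hb/ | onset /z/.
/o…x/ gap (V2→V3): /blpl/; trying suffixes from longest down, /pl/ is the first permitted one, so coda /bl/ | onset /pl/.
/x…x/ gap (V3→V4): /mhh/; trying suffixes from longest down, /h/ is the first permitted one, so coda /mh/ | onset /h/.
/x…x/ gap (V4→V5): /hbp/ splits as /hb/ + /p/ (/p/ is the longest suffix that is a licit onset).
Putting it together: skxhb.zobl.plxmh.hxhb.px.
Classifying each syllable: /skxhb/ (closed), /zobl/ (closed), /plxmh/ (closed), /hxhb/ (closed), /px/ (open).
Open syllables: 1.

1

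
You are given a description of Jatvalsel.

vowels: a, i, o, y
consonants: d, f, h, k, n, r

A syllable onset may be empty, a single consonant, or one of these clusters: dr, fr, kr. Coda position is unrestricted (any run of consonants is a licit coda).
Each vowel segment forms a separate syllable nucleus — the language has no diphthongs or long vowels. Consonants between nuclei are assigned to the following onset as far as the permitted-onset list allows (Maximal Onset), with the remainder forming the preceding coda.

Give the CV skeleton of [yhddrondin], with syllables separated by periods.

Vowels present: y, o, i; each is a nucleus, giving 3 syllables.
/y…o/ gap (V1→V2): /hddr/; trying suffixes from longest down, /dr/ is the first permitted one, so coda /hd/ | onset /dr/.
/o…i/ gap (V2→V3): /nd/ — longest licit onset from the right is /d/, leaving /n/ as coda.
So the parse is yhd.dron.din.
Mapping each syllable to C/V: /yhd/ → VCC, /dron/ → CCVC, /din/ → CVC.

VCC.CCVC.CVC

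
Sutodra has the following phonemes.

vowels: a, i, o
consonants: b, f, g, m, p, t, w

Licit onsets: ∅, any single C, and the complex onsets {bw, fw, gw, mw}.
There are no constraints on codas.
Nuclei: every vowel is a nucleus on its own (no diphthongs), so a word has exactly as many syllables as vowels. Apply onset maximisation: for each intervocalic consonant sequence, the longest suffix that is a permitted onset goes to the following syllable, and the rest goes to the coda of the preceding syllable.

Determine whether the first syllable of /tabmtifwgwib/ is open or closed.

Nuclei (vowels): a, i, i → 3 syllables.
/a…i/ gap (V1→V2): /bmt/ splits as /bm/ + /t/ (/t/ is the longest suffix that is a licit onset).
/i…i/ gap (V2→V3): /fwgw/; trying suffixes from longest down, /gw/ is the first permitted one, so coda /fw/ | onset /gw/.
So the parse is tabm.tifw.gwib.
Syllable 1 is /tabm/ with coda /bm/, so it is closed.

closed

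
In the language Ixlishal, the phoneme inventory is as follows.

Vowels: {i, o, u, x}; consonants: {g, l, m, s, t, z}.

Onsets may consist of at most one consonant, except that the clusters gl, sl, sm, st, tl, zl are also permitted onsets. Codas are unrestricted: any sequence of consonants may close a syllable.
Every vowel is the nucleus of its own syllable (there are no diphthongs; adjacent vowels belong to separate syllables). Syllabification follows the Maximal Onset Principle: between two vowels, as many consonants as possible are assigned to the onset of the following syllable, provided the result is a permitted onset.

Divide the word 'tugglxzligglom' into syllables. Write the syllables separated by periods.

Nuclei (vowels): u, x, i, o → 4 syllables.
σ1/σ2 boundary: /ggl/ splits as /g/ + /gl/ (/gl/ is the longest suffix that is a licit onset).
σ2/σ3 boundary: /zl/ is a licit onset in full, so it all attaches to the next syllable.
σ3/σ4 boundary: cluster /ggl/ — the longest permitted-onset suffix is /gl/; onset = /gl/, preceding coda = /g/.

tug.glx.zlig.glom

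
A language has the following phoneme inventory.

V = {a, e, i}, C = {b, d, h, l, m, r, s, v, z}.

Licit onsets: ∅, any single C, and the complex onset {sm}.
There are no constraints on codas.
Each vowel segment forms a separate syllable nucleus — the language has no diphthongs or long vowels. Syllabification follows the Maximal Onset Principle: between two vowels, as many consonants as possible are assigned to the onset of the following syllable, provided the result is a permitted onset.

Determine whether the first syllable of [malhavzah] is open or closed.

closed

Nuclei (vowels): a, a, a → 3 syllables.
Between /a/ (V1) and /a/ (V2): cluster /lh/ — the longest permitted-onset suffix is /h/; onset = /h/, preceding coda = /l/.
Between /a/ (V2) and /a/ (V3): cluster /vz/ — the longest permitted-onset suffix is /z/; onset = /z/, preceding coda = /v/.
Syllabification: mal.hav.zah.
Syllable 1 is /mal/ with coda /l/, so it is closed.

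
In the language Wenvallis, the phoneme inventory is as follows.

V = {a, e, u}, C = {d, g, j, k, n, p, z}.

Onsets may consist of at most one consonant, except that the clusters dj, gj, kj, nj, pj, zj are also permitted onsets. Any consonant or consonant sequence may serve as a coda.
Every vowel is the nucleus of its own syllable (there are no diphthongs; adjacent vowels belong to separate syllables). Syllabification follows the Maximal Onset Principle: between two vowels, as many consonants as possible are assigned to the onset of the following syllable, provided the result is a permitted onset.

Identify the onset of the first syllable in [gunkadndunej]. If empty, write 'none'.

g

The vowels are u, a, u, e — 4 nuclei, so 4 syllables.
σ1/σ2 boundary: /nk/ splits as /n/ + /k/ (/k/ is the longest suffix that is a licit onset).
σ2/σ3 boundary: /dnd/ — longest licit onset from the right is /d/, leaving /dn/ as coda.
σ3/σ4 boundary: /n/ → onset of the next syllable (single consonants are always licit onsets).
Syllabification: gun.kadn.du.nej.
Syllable 1 is /gun/: onset /g/, nucleus /u/, coda /n/.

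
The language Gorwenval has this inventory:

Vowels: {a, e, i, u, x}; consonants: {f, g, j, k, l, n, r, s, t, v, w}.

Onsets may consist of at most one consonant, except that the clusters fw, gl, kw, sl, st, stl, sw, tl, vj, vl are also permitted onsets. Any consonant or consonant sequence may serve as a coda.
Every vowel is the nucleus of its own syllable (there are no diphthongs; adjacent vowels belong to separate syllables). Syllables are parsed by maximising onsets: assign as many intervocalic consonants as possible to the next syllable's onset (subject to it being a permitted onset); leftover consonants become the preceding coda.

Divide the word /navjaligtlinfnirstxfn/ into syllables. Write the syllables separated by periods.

Nuclei (vowels): a, a, i, i, i, x → 6 syllables.
Between /a/ (V1) and /a/ (V2): /vj/ — entire cluster is a permitted onset → onset /vj/, coda ∅.
Between /a/ (V2) and /i/ (V3): /l/ → onset of the next syllable (single consonants are always licit onsets).
Between /i/ (V3) and /i/ (V4): /gtl/ splits as /g/ + /tl/ (/tl/ is the longest suffix that is a licit onset).
Between /i/ (V4) and /i/ (V5): /nfn/ splits as /nf/ + /n/ (/n/ is the longest suffix that is a licit onset).
Between /i/ (V5) and /x/ (V6): /rst/ — longest licit onset from the right is /st/, leaving /r/ as coda.

na.vja.lig.tlinf.nir.stxfn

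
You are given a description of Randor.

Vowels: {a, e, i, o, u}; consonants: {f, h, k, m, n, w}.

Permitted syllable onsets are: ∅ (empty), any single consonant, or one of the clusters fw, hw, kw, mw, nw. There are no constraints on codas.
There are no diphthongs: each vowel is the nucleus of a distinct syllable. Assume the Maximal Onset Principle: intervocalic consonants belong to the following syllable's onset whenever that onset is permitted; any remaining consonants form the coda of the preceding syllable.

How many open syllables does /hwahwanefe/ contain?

Nuclei (vowels): a, a, e, e → 4 syllables.
V1 /a/ – V2 /a/: /hw/ is a licit onset in full, so it all attaches to the next syllable.
V2 /a/ – V3 /e/: just /n/ — single C goes to the following onset.
V3 /e/ – V4 /e/: /f/ → onset of the next syllable (single consonants are always licit onsets).
Putting it together: hwa.hwa.ne.fe.
Classifying each syllable: /hwa/ (open), /hwa/ (open), /ne/ (open), /fe/ (open).
Open syllables: 4.

4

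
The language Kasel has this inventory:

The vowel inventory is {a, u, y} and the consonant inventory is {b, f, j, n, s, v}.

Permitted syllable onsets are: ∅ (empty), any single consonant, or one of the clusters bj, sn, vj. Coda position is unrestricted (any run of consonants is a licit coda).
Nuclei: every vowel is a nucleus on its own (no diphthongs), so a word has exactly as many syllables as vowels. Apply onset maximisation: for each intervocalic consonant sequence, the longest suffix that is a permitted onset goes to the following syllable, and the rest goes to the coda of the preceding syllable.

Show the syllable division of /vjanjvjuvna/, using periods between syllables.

Vowels present: a, u, a; each is a nucleus, giving 3 syllables.
Between /a/ (V1) and /u/ (V2): /njvj/; trying suffixes from longest down, /vj/ is the first permitted one, so coda /nj/ | onset /vj/.
Between /u/ (V2) and /a/ (V3): cluster /vn/ — the longest permitted-onset suffix is /n/; onset = /n/, preceding coda = /v/.

vjanj.vjuv.na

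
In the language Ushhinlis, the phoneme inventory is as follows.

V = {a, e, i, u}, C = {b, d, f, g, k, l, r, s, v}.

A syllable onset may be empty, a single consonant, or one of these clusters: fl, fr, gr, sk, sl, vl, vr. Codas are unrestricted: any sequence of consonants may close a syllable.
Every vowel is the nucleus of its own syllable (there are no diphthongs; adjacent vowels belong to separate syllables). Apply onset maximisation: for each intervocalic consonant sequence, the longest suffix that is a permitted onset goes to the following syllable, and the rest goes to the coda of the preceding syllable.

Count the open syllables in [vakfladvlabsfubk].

Vowels present: a, a, a, u; each is a nucleus, giving 4 syllables.
Between /a/ (V1) and /a/ (V2): /kfl/; trying suffixes from longest down, /fl/ is the first permitted one, so coda /k/ | onset /fl/.
Between /a/ (V2) and /a/ (V3): /dvl/; trying suffixes from longest down, /vl/ is the first permitted one, so coda /d/ | onset /vl/.
Between /a/ (V3) and /u/ (V4): cluster /bsf/ — the longest permitted-onset suffix is /f/; onset = /f/, preceding coda = /bs/.
So the parse is vak.flad.vlabs.fubk.
Classifying each syllable: /vak/ (closed), /flad/ (closed), /vlabs/ (closed), /fubk/ (closed).
Open syllables: 0.

0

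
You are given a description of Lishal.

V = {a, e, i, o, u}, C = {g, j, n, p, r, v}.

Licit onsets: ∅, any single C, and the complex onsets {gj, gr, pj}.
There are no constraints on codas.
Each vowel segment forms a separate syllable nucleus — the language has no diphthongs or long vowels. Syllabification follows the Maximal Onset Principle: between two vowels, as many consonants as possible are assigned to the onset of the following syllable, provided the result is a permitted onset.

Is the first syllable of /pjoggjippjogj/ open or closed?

Nuclei (vowels): o, i, o → 3 syllables.
σ1/σ2 boundary: /ggj/; trying suffixes from longest down, /gj/ is the first permitted one, so coda /g/ | onset /gj/.
σ2/σ3 boundary: /ppj/ — longest licit onset from the right is /pj/, leaving /p/ as coda.
So the parse is pjog.gjip.pjogj.
Syllable 1 is /pjog/ with coda /g/, so it is closed.

closed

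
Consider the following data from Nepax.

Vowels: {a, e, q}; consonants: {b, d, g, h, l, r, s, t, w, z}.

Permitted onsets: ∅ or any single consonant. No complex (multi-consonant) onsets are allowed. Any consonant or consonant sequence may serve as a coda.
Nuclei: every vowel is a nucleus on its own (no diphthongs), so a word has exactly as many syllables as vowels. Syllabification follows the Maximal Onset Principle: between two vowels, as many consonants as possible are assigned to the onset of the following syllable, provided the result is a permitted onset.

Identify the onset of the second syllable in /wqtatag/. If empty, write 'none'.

The vowels are q, a, a — 3 nuclei, so 3 syllables.
σ1/σ2 boundary: just /t/ — single C goes to the following onset.
σ2/σ3 boundary: /t/ is a single consonant, so it becomes the next onset.
Result: wq.ta.tag.
Syllable 2 is /ta/: onset /t/, nucleus /a/, coda ∅.

t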